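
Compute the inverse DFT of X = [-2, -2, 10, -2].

x[n] = (1/4) Σ(k=0 to 3) X[k] · e^(2πikn/4)

Computing each x[n]:
x[0] = 1
x[1] = -3
x[2] = 3
x[3] = -3

x = [1, -3, 3, -3]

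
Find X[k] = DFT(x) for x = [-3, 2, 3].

X[k] = Σ(n=0 to 2) x[n] · ω_3^(nk)
where ω_3 = e^(-2πi/3)

Computing each X[k]:
X[0] = 2
X[1] = -5.5000+0.8660i
X[2] = -5.5000-0.8660i

X = [2, -5.5000+0.8660i, -5.5000-0.8660i]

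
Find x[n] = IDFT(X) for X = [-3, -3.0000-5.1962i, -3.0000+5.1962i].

x[n] = (1/3) Σ(k=0 to 2) X[k] · e^(2πikn/3)

Computing each x[n]:
x[0] = -3
x[1] = 3
x[2] = -3

x = [-3, 3, -3]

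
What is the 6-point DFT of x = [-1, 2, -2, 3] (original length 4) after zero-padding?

Original 4-point DFT: [2, 1+1i, -8, 1-1i]
Zero-padded 6-point DFT provides frequency interpolation.

DFT_6([x, 0, ...]) = [2, -2, 2.0000-3.4641i, -8, 2.0000+3.4641i, -2]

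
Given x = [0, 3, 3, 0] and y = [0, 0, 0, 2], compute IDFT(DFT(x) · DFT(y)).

(x ⊛ y)[n] = Σ(m=0 to 3) x[m] · y[(n-m) mod 4]

Computing each output sample:
(x ⊛ y)[0] = 6
(x ⊛ y)[1] = 6
(x ⊛ y)[2] = 0
(x ⊛ y)[3] = 0

x ⊛ y = [6, 6, 0, 0]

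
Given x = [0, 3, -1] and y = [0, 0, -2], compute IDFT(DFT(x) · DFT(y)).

(x ⊛ y)[n] = Σ(m=0 to 2) x[m] · y[(n-m) mod 3]

Computing each output sample:
(x ⊛ y)[0] = -6
(x ⊛ y)[1] = 2
(x ⊛ y)[2] = 0

x ⊛ y = [-6, 2, 0]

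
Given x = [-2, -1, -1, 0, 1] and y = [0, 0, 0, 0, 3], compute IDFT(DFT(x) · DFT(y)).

(x ⊛ y)[n] = Σ(m=0 to 4) x[m] · y[(n-m) mod 5]

Computing each output sample:
(x ⊛ y)[0] = -3
(x ⊛ y)[1] = -3
(x ⊛ y)[2] = 0
(x ⊛ y)[3] = 3
(x ⊛ y)[4] = -6

x ⊛ y = [-3, -3, 0, 3, -6]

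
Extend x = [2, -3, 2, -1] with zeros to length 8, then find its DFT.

Original 4-point DFT: [0, 2i, 8, -2i]
Zero-padded 8-point DFT provides frequency interpolation.

DFT_8([x, 0, ...]) = [0, 0.5858+0.8284i, 2i, 3.4142+4.8284i, 8, 3.4142-4.8284i, -2i, 0.5858-0.8284i]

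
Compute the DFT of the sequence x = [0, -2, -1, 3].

X[k] = Σ(n=0 to 3) x[n] · ω_4^(nk)
where ω_4 = e^(-2πi/4)

Computing each X[k]:
X[0] = 0
X[1] = 1+5i
X[2] = -2
X[3] = 1-5i

X = [0, 1+5i, -2, 1-5i]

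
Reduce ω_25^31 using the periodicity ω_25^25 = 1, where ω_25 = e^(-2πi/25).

Since ω_25^25 = 1, powers reduce modulo 25.
31 mod 25 = 6
So ω_25^31 = ω_25^6 = e^(-2πi·6/25)

ω_25^31 = ω_25^6 = 0.0628-0.9980i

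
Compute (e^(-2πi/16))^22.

Since ω_16^16 = 1, powers reduce modulo 16.
22 mod 16 = 6
So ω_16^22 = ω_16^6 = e^(-2πi·6/16)

ω_16^22 = ω_16^6 = -0.7071-0.7071i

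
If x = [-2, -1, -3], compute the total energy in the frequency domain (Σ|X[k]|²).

Parseval: Σ|x[n]|² = (1/N)Σ|X[k]|², so Σ|X[k]|² = N·Σ|x[n]|² = 3·14.0000

Σ|X[k]|² = N·Σ|x[n]|² = 3·14.0000 = 42.0000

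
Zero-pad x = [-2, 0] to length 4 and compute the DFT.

Original 2-point DFT: [-2, -2]
Zero-padded 4-point DFT provides frequency interpolation.

DFT_4([x, 0, ...]) = [-2, -2, -2, -2]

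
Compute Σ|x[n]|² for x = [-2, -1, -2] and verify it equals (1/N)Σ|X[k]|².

Time domain:
Σ|x[n]|² = |-2|² + |-1|² + |-2|² = 9.0000

Frequency domain:
(1/3)Σ|X[k]|² = (1/3)(|-5|² + |-0.5000-0.8660i|² + |-0.5000+0.8660i|²) = (1/3)·27.0000 = 9.0000

Both sides agree, confirming Parseval's theorem.

Σ|x[n]|² = (1/N)Σ|X[k]|² = 9.0000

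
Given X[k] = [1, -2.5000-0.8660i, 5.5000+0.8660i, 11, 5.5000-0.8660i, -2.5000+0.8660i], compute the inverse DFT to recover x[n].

x[n] = (1/6) Σ(k=0 to 5) X[k] · e^(2πikn/6)

Computing each x[n]:
x[0] = 3
x[1] = -3
x[2] = 2
x[3] = 1
x[4] = 1
x[5] = -3

x = [3, -3, 2, 1, 1, -3]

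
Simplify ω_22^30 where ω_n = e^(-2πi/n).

Since ω_22^22 = 1, powers reduce modulo 22.
30 mod 22 = 8
So ω_22^30 = ω_22^8 = e^(-2πi·8/22)

ω_22^30 = ω_22^8 = -0.6549-0.7557i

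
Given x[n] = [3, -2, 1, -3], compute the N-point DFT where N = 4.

X[k] = Σ(n=0 to 3) x[n] · ω_4^(nk)
where ω_4 = e^(-2πi/4)

Computing each X[k]:
X[0] = -1
X[1] = 2-1i
X[2] = 9
X[3] = 2+1i

X = [-1, 2-1i, 9, 2+1i]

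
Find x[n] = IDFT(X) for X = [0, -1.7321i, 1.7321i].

x[n] = (1/3) Σ(k=0 to 2) X[k] · e^(2πikn/3)

Computing each x[n]:
x[0] = 0
x[1] = 1
x[2] = -1

x = [0, 1, -1]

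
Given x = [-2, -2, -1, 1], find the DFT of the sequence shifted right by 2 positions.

Time shift by 2: X_shifted[k] = ω_4^(2k) · X[k]
Shifted x = [-1, 1, -2, -2]

DFT(x[n-2]) = [-4, 1-3i, -2, 1+3i]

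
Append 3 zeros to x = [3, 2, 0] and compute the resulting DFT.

Original 3-point DFT: [5, 2.0000-1.7321i, 2.0000+1.7321i]
Zero-padded 6-point DFT provides frequency interpolation.

DFT_6([x, 0, ...]) = [5, 4.0000-1.7321i, 2.0000-1.7321i, 1, 2.0000+1.7321i, 4.0000+1.7321i]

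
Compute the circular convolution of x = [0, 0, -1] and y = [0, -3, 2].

(x ⊛ y)[n] = Σ(m=0 to 2) x[m] · y[(n-m) mod 3]

Computing each output sample:
(x ⊛ y)[0] = 3
(x ⊛ y)[1] = -2
(x ⊛ y)[2] = 0

x ⊛ y = [3, -2, 0]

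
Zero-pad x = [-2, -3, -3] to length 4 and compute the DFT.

Original 3-point DFT: [-8, 1, 1]
Zero-padded 4-point DFT provides frequency interpolation.

DFT_4([x, 0, ...]) = [-8, 1+3i, -2, 1-3i]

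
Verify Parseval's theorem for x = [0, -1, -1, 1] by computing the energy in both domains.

Time domain:
Σ|x[n]|² = |0|² + |-1|² + |-1|² + |1|² = 3.0000

Frequency domain:
(1/4)Σ|X[k]|² = (1/4)(|-1|² + |1+2i|² + |-1|² + |1-2i|²) = (1/4)·12.0000 = 3.0000

Both sides agree, confirming Parseval's theorem.

Σ|x[n]|² = (1/N)Σ|X[k]|² = 3.0000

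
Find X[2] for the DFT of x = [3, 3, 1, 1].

X[2] = Σ(n=0 to 3) x[n] · ω_4^(2n) where ω_4 = e^(-2πi/4)
= (3)·ω_4^0 + (3)·ω_4^2 + (1)·ω_4^4 + (1)·ω_4^6

X[2] = 0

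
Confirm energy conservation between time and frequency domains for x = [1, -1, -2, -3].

Time domain:
Σ|x[n]|² = |1|² + |-1|² + |-2|² + |-3|² = 15.0000

Frequency domain:
(1/4)Σ|X[k]|² = (1/4)(|-5|² + |3-2i|² + |3|² + |3+2i|²) = (1/4)·60.0000 = 15.0000

Both sides agree, confirming Parseval's theorem.

Σ|x[n]|² = (1/N)Σ|X[k]|² = 15.0000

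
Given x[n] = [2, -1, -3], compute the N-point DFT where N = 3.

X[k] = Σ(n=0 to 2) x[n] · ω_3^(nk)
where ω_3 = e^(-2πi/3)

Computing each X[k]:
X[0] = -2
X[1] = 4.0000-1.7321i
X[2] = 4.0000+1.7321i

X = [-2, 4.0000-1.7321i, 4.0000+1.7321i]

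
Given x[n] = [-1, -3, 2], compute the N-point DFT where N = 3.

X[k] = Σ(n=0 to 2) x[n] · ω_3^(nk)
where ω_3 = e^(-2πi/3)

Computing each X[k]:
X[0] = -2
X[1] = -0.5000+4.3301i
X[2] = -0.5000-4.3301i

X = [-2, -0.5000+4.3301i, -0.5000-4.3301i]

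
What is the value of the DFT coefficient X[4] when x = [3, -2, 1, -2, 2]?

X[4] = Σ(n=0 to 4) x[n] · ω_5^(4n) where ω_5 = e^(-2πi/5)
= (3)·ω_5^0 + (-2)·ω_5^4 + (1)·ω_5^8 + (-2)·ω_5^12 + (2)·ω_5^16

X[4] = 3.8090-2.0409i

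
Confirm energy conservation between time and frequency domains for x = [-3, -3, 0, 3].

Time domain:
Σ|x[n]|² = |-3|² + |-3|² + |0|² + |3|² = 27.0000

Frequency domain:
(1/4)Σ|X[k]|² = (1/4)(|-3|² + |-3+6i|² + |-3|² + |-3-6i|²) = (1/4)·108.0000 = 27.0000

Both sides agree, confirming Parseval's theorem.

Σ|x[n]|² = (1/N)Σ|X[k]|² = 27.0000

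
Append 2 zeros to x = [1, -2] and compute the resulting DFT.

Original 2-point DFT: [-1, 3]
Zero-padded 4-point DFT provides frequency interpolation.

DFT_4([x, 0, ...]) = [-1, 1+2i, 3, 1-2i]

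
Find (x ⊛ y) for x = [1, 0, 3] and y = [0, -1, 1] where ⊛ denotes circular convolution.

(x ⊛ y)[n] = Σ(m=0 to 2) x[m] · y[(n-m) mod 3]

Computing each output sample:
(x ⊛ y)[0] = -3
(x ⊛ y)[1] = 2
(x ⊛ y)[2] = 1

x ⊛ y = [-3, 2, 1]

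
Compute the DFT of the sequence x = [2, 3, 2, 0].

X[k] = Σ(n=0 to 3) x[n] · ω_4^(nk)
where ω_4 = e^(-2πi/4)

Computing each X[k]:
X[0] = 7
X[1] = -3i
X[2] = 1
X[3] = 3i

X = [7, -3i, 1, 3i]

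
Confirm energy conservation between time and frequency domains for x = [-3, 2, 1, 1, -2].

Time domain:
Σ|x[n]|² = |-3|² + |2|² + |1|² + |1|² + |-2|² = 19.0000

Frequency domain:
(1/5)Σ|X[k]|² = (1/5)(|-1|² + |-4.6180-3.8042i|² + |-2.3820-2.3511i|² + |-2.3820+2.3511i|² + |-4.6180+3.8042i|²) = (1/5)·95.0000 = 19.0000

Both sides agree, confirming Parseval's theorem.

Σ|x[n]|² = (1/N)Σ|X[k]|² = 19.0000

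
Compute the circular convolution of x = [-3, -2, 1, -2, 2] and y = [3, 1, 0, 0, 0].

(x ⊛ y)[n] = Σ(m=0 to 4) x[m] · y[(n-m) mod 5]

Computing each output sample:
(x ⊛ y)[0] = -7
(x ⊛ y)[1] = -9
(x ⊛ y)[2] = 1
(x ⊛ y)[3] = -5
(x ⊛ y)[4] = 4

x ⊛ y = [-7, -9, 1, -5, 4]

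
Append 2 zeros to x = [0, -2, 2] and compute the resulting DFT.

Original 3-point DFT: [0, 3.4641i, -3.4641i]
Zero-padded 5-point DFT provides frequency interpolation.

DFT_5([x, 0, ...]) = [0, -2.2361+0.7265i, 2.2361+3.0777i, 2.2361-3.0777i, -2.2361-0.7265i]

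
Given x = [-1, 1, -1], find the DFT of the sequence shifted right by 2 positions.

Time shift by 2: X_shifted[k] = ω_3^(2k) · X[k]
Shifted x = [1, -1, -1]

DFT(x[n-2]) = [-1, 2, 2]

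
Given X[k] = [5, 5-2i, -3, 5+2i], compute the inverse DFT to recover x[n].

x[n] = (1/4) Σ(k=0 to 3) X[k] · e^(2πikn/4)

Computing each x[n]:
x[0] = 3
x[1] = 3
x[2] = -2
x[3] = 1

x = [3, 3, -2, 1]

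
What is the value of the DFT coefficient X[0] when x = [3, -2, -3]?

X[0] = Σ(n=0 to 2) x[n] · ω_3^0 = Σ x[n]
= (3) + (-2) + (-3)

X[0] = -2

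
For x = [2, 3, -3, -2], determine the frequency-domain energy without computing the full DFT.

Parseval: Σ|x[n]|² = (1/N)Σ|X[k]|², so Σ|X[k]|² = N·Σ|x[n]|² = 4·26.0000

Σ|X[k]|² = N·Σ|x[n]|² = 4·26.0000 = 104.0000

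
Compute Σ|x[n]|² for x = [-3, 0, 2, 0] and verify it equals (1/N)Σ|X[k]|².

Time domain:
Σ|x[n]|² = |-3|² + |0|² + |2|² + |0|² = 13.0000

Frequency domain:
(1/4)Σ|X[k]|² = (1/4)(|-1|² + |-5|² + |-1|² + |-5|²) = (1/4)·52.0000 = 13.0000

Both sides agree, confirming Parseval's theorem.

Σ|x[n]|² = (1/N)Σ|X[k]|² = 13.0000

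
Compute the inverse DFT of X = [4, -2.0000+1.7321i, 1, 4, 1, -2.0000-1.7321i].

x[n] = (1/6) Σ(k=0 to 5) X[k] · e^(2πikn/6)

Computing each x[n]:
x[0] = 1
x[1] = -1
x[2] = 1
x[3] = 1
x[4] = 2
x[5] = 0

x = [1, -1, 1, 1, 2, 0]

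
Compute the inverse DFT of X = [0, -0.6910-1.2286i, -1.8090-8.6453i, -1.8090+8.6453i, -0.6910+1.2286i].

x[n] = (1/5) Σ(k=0 to 4) X[k] · e^(2πikn/5)

Computing each x[n]:
x[0] = -1
x[1] = 3
x[2] = -3
x[3] = 3
x[4] = -2

x = [-1, 3, -3, 3, -2]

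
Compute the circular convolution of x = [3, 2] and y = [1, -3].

(x ⊛ y)[n] = Σ(m=0 to 1) x[m] · y[(n-m) mod 2]

Computing each output sample:
(x ⊛ y)[0] = -3
(x ⊛ y)[1] = -7

x ⊛ y = [-3, -7]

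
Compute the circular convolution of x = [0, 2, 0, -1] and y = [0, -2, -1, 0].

(x ⊛ y)[n] = Σ(m=0 to 3) x[m] · y[(n-m) mod 4]

Computing each output sample:
(x ⊛ y)[0] = 2
(x ⊛ y)[1] = 1
(x ⊛ y)[2] = -4
(x ⊛ y)[3] = -2

x ⊛ y = [2, 1, -4, -2]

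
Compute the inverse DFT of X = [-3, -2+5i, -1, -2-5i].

x[n] = (1/4) Σ(k=0 to 3) X[k] · e^(2πikn/4)

Computing each x[n]:
x[0] = -2
x[1] = -3
x[2] = 0
x[3] = 2

x = [-2, -3, 0, 2]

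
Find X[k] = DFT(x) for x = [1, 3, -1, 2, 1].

X[k] = Σ(n=0 to 4) x[n] · ω_5^(nk)
where ω_5 = e^(-2πi/5)

Computing each X[k]:
X[0] = 6
X[1] = 1.4271-0.1388i
X[2] = -1.9271-4.0287i
X[3] = -1.9271+4.0287i
X[4] = 1.4271+0.1388i

X = [6, 1.4271-0.1388i, -1.9271-4.0287i, -1.9271+4.0287i, 1.4271+0.1388i]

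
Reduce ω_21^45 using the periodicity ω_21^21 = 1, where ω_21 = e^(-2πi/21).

Since ω_21^21 = 1, powers reduce modulo 21.
45 mod 21 = 3
So ω_21^45 = ω_21^3 = e^(-2πi·3/21)

ω_21^45 = ω_21^3 = 0.6235-0.7818i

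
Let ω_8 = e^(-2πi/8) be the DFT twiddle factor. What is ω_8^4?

ω_8^4 = e^(-2πi·4/8)
= cos(-2π·4/8) + i·sin(-2π·4/8)
= cos(-8π/8) + i·sin(-8π/8)

ω_8^4 = cos(-8π/8) + i·sin(-8π/8) = -1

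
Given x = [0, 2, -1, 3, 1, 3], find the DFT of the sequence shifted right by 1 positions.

Time shift by 1: X_shifted[k] = ω_6^(1k) · X[k]
Shifted x = [3, 0, 2, -1, 3, 1]

DFT(x[n-1]) = [8, 2.0000+1.7321i, -1, 8, -1, 2.0000-1.7321i]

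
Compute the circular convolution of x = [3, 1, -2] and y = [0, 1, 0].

(x ⊛ y)[n] = Σ(m=0 to 2) x[m] · y[(n-m) mod 3]

Computing each output sample:
(x ⊛ y)[0] = -2
(x ⊛ y)[1] = 3
(x ⊛ y)[2] = 1

x ⊛ y = [-2, 3, 1]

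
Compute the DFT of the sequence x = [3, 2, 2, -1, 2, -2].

X[k] = Σ(n=0 to 5) x[n] · ω_6^(nk)
where ω_6 = e^(-2πi/6)

Computing each X[k]:
X[0] = 6
X[1] = 2.0000-3.4641i
X[2] = -3.4641i
X[3] = 8
X[4] = 3.4641i
X[5] = 2.0000+3.4641i

X = [6, 2.0000-3.4641i, -3.4641i, 8, 3.4641i, 2.0000+3.4641i]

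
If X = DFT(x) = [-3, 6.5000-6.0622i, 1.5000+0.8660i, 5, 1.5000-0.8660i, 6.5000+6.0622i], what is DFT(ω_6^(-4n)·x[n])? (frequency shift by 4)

Modulation property: DFT(ω_6^(-4n)·x[n]) = X[(k-4) mod 6], so circularly shift X by 4 positions.

X[k-4] = [1.5000+0.8660i, 5, 1.5000-0.8660i, 6.5000+6.0622i, -3, 6.5000-6.0622i]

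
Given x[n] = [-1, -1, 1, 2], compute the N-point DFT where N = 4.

X[k] = Σ(n=0 to 3) x[n] · ω_4^(nk)
where ω_4 = e^(-2πi/4)

Computing each X[k]:
X[0] = 1
X[1] = -2+3i
X[2] = -1
X[3] = -2-3i

X = [1, -2+3i, -1, -2-3i]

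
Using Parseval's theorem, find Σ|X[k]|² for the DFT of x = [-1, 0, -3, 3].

Parseval: Σ|x[n]|² = (1/N)Σ|X[k]|², so Σ|X[k]|² = N·Σ|x[n]|² = 4·19.0000

Σ|X[k]|² = N·Σ|x[n]|² = 4·19.0000 = 76.0000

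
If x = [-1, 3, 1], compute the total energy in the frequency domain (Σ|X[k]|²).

Parseval: Σ|x[n]|² = (1/N)Σ|X[k]|², so Σ|X[k]|² = N·Σ|x[n]|² = 3·11.0000

Σ|X[k]|² = N·Σ|x[n]|² = 3·11.0000 = 33.0000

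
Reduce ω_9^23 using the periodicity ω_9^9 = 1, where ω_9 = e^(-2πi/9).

Since ω_9^9 = 1, powers reduce modulo 9.
23 mod 9 = 5
So ω_9^23 = ω_9^5 = e^(-2πi·5/9)

ω_9^23 = ω_9^5 = -0.9397+0.3420i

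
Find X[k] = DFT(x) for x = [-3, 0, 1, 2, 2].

X[k] = Σ(n=0 to 4) x[n] · ω_5^(nk)
where ω_5 = e^(-2πi/5)

Computing each X[k]:
X[0] = 2
X[1] = -4.8090+2.4899i
X[2] = -3.6910+0.2245i
X[3] = -3.6910-0.2245i
X[4] = -4.8090-2.4899i

X = [2, -4.8090+2.4899i, -3.6910+0.2245i, -3.6910-0.2245i, -4.8090-2.4899i]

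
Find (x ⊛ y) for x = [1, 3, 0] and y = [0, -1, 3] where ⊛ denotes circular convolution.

(x ⊛ y)[n] = Σ(m=0 to 2) x[m] · y[(n-m) mod 3]

Computing each output sample:
(x ⊛ y)[0] = 9
(x ⊛ y)[1] = -1
(x ⊛ y)[2] = 0

x ⊛ y = [9, -1, 0]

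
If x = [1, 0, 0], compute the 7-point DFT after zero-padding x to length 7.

Original 3-point DFT: [1, 1, 1]
Zero-padded 7-point DFT provides frequency interpolation.

DFT_7([x, 0, ...]) = [1, 1, 1, 1, 1, 1, 1]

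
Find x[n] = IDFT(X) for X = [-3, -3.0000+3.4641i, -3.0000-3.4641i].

x[n] = (1/3) Σ(k=0 to 2) X[k] · e^(2πikn/3)

Computing each x[n]:
x[0] = -3
x[1] = -2
x[2] = 2

x = [-3, -2, 2]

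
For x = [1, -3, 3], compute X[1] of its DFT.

X[1] = Σ(n=0 to 2) x[n] · ω_3^(1n) where ω_3 = e^(-2πi/3)
= (1)·ω_3^0 + (-3)·ω_3^1 + (3)·ω_3^2

X[1] = 1.0000+5.1962i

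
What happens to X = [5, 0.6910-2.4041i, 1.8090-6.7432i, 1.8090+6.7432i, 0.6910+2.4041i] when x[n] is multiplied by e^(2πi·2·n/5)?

Modulation property: DFT(ω_5^(-2n)·x[n]) = X[(k-2) mod 5], so circularly shift X by 2 positions.

X[k-2] = [1.8090+6.7432i, 0.6910+2.4041i, 5, 0.6910-2.4041i, 1.8090-6.7432i]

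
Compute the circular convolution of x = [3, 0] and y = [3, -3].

(x ⊛ y)[n] = Σ(m=0 to 1) x[m] · y[(n-m) mod 2]

Computing each output sample:
(x ⊛ y)[0] = 9
(x ⊛ y)[1] = -9

x ⊛ y = [9, -9]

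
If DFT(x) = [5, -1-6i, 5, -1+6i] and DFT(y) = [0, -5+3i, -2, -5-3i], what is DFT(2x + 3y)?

By linearity: DFT(2x + 3y) = 2·DFT(x) + 3·DFT(y)
= 2·[5, -1-6i, 5, -1+6i] + 3·[0, -5+3i, -2, -5-3i]

Computing element-wise:
Z[0] = 2·(5) + 3·(0) = 10
Z[1] = 2·(-1-6i) + 3·(-5+3i) = -17-3i
Z[2] = 2·(5) + 3·(-2) = 4
Z[3] = 2·(-1+6i) + 3·(-5-3i) = -17+3i

DFT(2x + 3y) = 2·X + 3·Y = [10, -17-3i, 4, -17+3i]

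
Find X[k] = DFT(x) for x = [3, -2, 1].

X[k] = Σ(n=0 to 2) x[n] · ω_3^(nk)
where ω_3 = e^(-2πi/3)

Computing each X[k]:
X[0] = 2
X[1] = 3.5000+2.5981i
X[2] = 3.5000-2.5981i

X = [2, 3.5000+2.5981i, 3.5000-2.5981i]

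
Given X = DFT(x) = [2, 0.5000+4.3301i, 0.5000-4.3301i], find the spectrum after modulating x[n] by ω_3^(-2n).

Modulation property: DFT(ω_3^(-2n)·x[n]) = X[(k-2) mod 3], so circularly shift X by 2 positions.

X[k-2] = [0.5000+4.3301i, 0.5000-4.3301i, 2]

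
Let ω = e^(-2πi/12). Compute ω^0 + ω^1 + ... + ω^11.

Sum of all nth roots of unity equals 0 for n > 1 (geometric series with r ≠ 1).

0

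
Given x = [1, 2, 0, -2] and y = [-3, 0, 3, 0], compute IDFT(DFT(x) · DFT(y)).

(x ⊛ y)[n] = Σ(m=0 to 3) x[m] · y[(n-m) mod 4]

Computing each output sample:
(x ⊛ y)[0] = -3
(x ⊛ y)[1] = -12
(x ⊛ y)[2] = 3
(x ⊛ y)[3] = 12

x ⊛ y = [-3, -12, 3, 12]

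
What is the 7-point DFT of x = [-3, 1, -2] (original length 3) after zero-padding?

Original 3-point DFT: [-4, -2.5000-2.5981i, -2.5000+2.5981i]
Zero-padded 7-point DFT provides frequency interpolation.

DFT_7([x, 0, ...]) = [-4, -1.9315+1.1680i, -1.4206-1.8427i, -5.1479-1.9975i, -5.1479+1.9975i, -1.4206+1.8427i, -1.9315-1.1680i]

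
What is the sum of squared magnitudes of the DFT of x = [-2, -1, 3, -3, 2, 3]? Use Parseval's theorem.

Parseval: Σ|x[n]|² = (1/N)Σ|X[k]|², so Σ|X[k]|² = N·Σ|x[n]|² = 6·36.0000

Σ|X[k]|² = N·Σ|x[n]|² = 6·36.0000 = 216.0000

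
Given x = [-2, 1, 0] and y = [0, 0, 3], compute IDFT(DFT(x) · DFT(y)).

(x ⊛ y)[n] = Σ(m=0 to 2) x[m] · y[(n-m) mod 3]

Computing each output sample:
(x ⊛ y)[0] = 3
(x ⊛ y)[1] = 0
(x ⊛ y)[2] = -6

x ⊛ y = [3, 0, -6]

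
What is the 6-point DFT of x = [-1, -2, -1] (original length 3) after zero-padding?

Original 3-point DFT: [-4, 0.5000+0.8660i, 0.5000-0.8660i]
Zero-padded 6-point DFT provides frequency interpolation.

DFT_6([x, 0, ...]) = [-4, -1.5000+2.5981i, 0.5000+0.8660i, 0, 0.5000-0.8660i, -1.5000-2.5981i]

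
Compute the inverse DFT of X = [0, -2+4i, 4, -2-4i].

x[n] = (1/4) Σ(k=0 to 3) X[k] · e^(2πikn/4)

Computing each x[n]:
x[0] = 0
x[1] = -3
x[2] = 2
x[3] = 1

x = [0, -3, 2, 1]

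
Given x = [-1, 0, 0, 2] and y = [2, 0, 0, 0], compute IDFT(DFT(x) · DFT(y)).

(x ⊛ y)[n] = Σ(m=0 to 3) x[m] · y[(n-m) mod 4]

Computing each output sample:
(x ⊛ y)[0] = -2
(x ⊛ y)[1] = 0
(x ⊛ y)[2] = 0
(x ⊛ y)[3] = 4

x ⊛ y = [-2, 0, 0, 4]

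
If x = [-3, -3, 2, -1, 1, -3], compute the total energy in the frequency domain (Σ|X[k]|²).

Parseval: Σ|x[n]|² = (1/N)Σ|X[k]|², so Σ|X[k]|² = N·Σ|x[n]|² = 6·33.0000

Σ|X[k]|² = N·Σ|x[n]|² = 6·33.0000 = 198.0000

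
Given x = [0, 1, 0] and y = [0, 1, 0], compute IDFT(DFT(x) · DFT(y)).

(x ⊛ y)[n] = Σ(m=0 to 2) x[m] · y[(n-m) mod 3]

Computing each output sample:
(x ⊛ y)[0] = 0
(x ⊛ y)[1] = 0
(x ⊛ y)[2] = 1

x ⊛ y = [0, 0, 1]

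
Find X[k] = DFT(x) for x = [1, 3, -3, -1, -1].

X[k] = Σ(n=0 to 4) x[n] · ω_5^(nk)
where ω_5 = e^(-2πi/5)

Computing each X[k]:
X[0] = -1
X[1] = 4.8541-2.6287i
X[2] = -1.8541-4.2533i
X[3] = -1.8541+4.2533i
X[4] = 4.8541+2.6287i

X = [-1, 4.8541-2.6287i, -1.8541-4.2533i, -1.8541+4.2533i, 4.8541+2.6287i]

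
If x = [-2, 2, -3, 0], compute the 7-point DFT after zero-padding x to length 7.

Original 4-point DFT: [-3, 1-2i, -7, 1+2i]
Zero-padded 7-point DFT provides frequency interpolation.

DFT_7([x, 0, ...]) = [-3, -0.0855+1.3611i, 0.2579-3.2515i, -5.6724-3.2133i, -5.6724+3.2133i, 0.2579+3.2515i, -0.0855-1.3611i]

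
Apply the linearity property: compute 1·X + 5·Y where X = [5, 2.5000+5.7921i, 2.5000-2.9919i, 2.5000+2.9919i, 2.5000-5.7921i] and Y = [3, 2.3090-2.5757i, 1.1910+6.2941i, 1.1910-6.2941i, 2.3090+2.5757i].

By linearity: DFT(1x + 5y) = 1·DFT(x) + 5·DFT(y)
= 1·[5, 2.5000+5.7921i, 2.5000-2.9919i, 2.5000+2.9919i, 2.5000-5.7921i] + 5·[3, 2.3090-2.5757i, 1.1910+6.2941i, 1.1910-6.2941i, 2.3090+2.5757i]

Computing element-wise:
Z[0] = 1·(5) + 5·(3) = 20
Z[1] = 1·(2.5000+5.7921i) + 5·(2.3090-2.5757i) = 14.0450-7.0864i
Z[2] = 1·(2.5000-2.9919i) + 5·(1.1910+6.2941i) = 8.4550+28.4786i
Z[3] = 1·(2.5000+2.9919i) + 5·(1.1910-6.2941i) = 8.4550-28.4786i
Z[4] = 1·(2.5000-5.7921i) + 5·(2.3090+2.5757i) = 14.0450+7.0864i

DFT(1x + 5y) = 1·X + 5·Y = [20, 14.0450-7.0864i, 8.4550+28.4786i, 8.4550-28.4786i, 14.0450+7.0864i]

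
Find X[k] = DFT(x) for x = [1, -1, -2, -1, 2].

X[k] = Σ(n=0 to 4) x[n] · ω_5^(nk)
where ω_5 = e^(-2πi/5)

Computing each X[k]:
X[0] = -1
X[1] = 3.7361+3.4410i
X[2] = -0.7361+0.8123i
X[3] = -0.7361-0.8123i
X[4] = 3.7361-3.4410i

X = [-1, 3.7361+3.4410i, -0.7361+0.8123i, -0.7361-0.8123i, 3.7361-3.4410i]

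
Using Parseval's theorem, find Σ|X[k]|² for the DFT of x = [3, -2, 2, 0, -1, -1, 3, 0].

Parseval: Σ|x[n]|² = (1/N)Σ|X[k]|², so Σ|X[k]|² = N·Σ|x[n]|² = 8·28.0000

Σ|X[k]|² = N·Σ|x[n]|² = 8·28.0000 = 224.0000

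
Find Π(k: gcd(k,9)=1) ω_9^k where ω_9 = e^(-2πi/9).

The primitive 9th roots of unity are ω_9^k for k coprime to 9: k ∈ {1, 2, 4, 5, 7, 8}
Their product equals the constant term of the cyclotomic polynomial Φ_9(x) up to sign.
For n ≥ 3, the product of all primitive nth roots of unity is 1. (For n=1 it is 1; for n=2 it is -1.)

1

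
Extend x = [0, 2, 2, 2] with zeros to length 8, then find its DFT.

Original 4-point DFT: [6, -2, -2, -2]
Zero-padded 8-point DFT provides frequency interpolation.

DFT_8([x, 0, ...]) = [6, -4.8284i, -2, -0.8284i, -2, 0.8284i, -2, 4.8284i]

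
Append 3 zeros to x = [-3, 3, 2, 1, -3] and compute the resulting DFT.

Original 5-point DFT: [0, -5.4271-6.2941i, -2.0729-2.5757i, -2.0729+2.5757i, -5.4271+6.2941i]
Zero-padded 8-point DFT provides frequency interpolation.

DFT_8([x, 0, ...]) = [0, 1.4142-4.8284i, -8-2i, -1.4142-0.8284i, -8, -1.4142+0.8284i, -8+2i, 1.4142+4.8284i]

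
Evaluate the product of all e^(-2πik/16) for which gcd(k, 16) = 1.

The primitive 16th roots of unity are ω_16^k for k coprime to 16: k ∈ {1, 3, 5, 7, 9, 11, 13, 15}
Their product equals the constant term of the cyclotomic polynomial Φ_16(x) up to sign.
For n ≥ 3, the product of all primitive nth roots of unity is 1. (For n=1 it is 1; for n=2 it is -1.)

1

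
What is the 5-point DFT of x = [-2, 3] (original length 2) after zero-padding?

Original 2-point DFT: [1, -5]
Zero-padded 5-point DFT provides frequency interpolation.

DFT_5([x, 0, ...]) = [1, -1.0729-2.8532i, -4.4271-1.7634i, -4.4271+1.7634i, -1.0729+2.8532i]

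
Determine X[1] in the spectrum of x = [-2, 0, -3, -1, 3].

X[1] = Σ(n=0 to 4) x[n] · ω_5^(1n) where ω_5 = e^(-2πi/5)
= (-2)·ω_5^0 + (0)·ω_5^1 + (-3)·ω_5^2 + (-1)·ω_5^3 + (3)·ω_5^4

X[1] = 2.1631+4.0287i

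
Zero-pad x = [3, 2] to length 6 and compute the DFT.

Original 2-point DFT: [5, 1]
Zero-padded 6-point DFT provides frequency interpolation.

DFT_6([x, 0, ...]) = [5, 4.0000-1.7321i, 2.0000-1.7321i, 1, 2.0000+1.7321i, 4.0000+1.7321i]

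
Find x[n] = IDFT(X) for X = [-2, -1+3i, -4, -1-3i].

x[n] = (1/4) Σ(k=0 to 3) X[k] · e^(2πikn/4)

Computing each x[n]:
x[0] = -2
x[1] = -1
x[2] = -1
x[3] = 2

x = [-2, -1, -1, 2]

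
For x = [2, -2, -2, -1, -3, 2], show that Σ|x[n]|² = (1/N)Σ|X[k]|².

Time domain:
Σ|x[n]|² = |2|² + |-2|² + |-2|² + |-1|² + |-3|² + |2|² = 26.0000

Frequency domain:
(1/6)Σ|X[k]|² = (1/6)(|-4|² + |5.5000+2.5981i|² + |3.5000+4.3301i|² + |-2|² + |3.5000-4.3301i|² + |5.5000-2.5981i|²) = (1/6)·156.0000 = 26.0000

Both sides agree, confirming Parseval's theorem.

Σ|x[n]|² = (1/N)Σ|X[k]|² = 26.0000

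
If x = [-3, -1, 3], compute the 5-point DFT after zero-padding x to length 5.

Original 3-point DFT: [-1, -4.0000+3.4641i, -4.0000-3.4641i]
Zero-padded 5-point DFT provides frequency interpolation.

DFT_5([x, 0, ...]) = [-1, -5.7361-0.8123i, -1.2639+3.4410i, -1.2639-3.4410i, -5.7361+0.8123i]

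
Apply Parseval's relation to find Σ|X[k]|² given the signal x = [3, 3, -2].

Parseval: Σ|x[n]|² = (1/N)Σ|X[k]|², so Σ|X[k]|² = N·Σ|x[n]|² = 3·22.0000

Σ|X[k]|² = N·Σ|x[n]|² = 3·22.0000 = 66.0000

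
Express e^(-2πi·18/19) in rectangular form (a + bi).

ω_19^18 = e^(-2πi·18/19)
= cos(-2π·18/19) + i·sin(-2π·18/19)
= cos(-36π/19) + i·sin(-36π/19)

ω_19^18 = cos(-36π/19) + i·sin(-36π/19) = 0.9458+0.3247i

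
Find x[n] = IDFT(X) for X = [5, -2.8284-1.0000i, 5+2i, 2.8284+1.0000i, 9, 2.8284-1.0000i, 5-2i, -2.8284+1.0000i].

x[n] = (1/8) Σ(k=0 to 7) X[k] · e^(2πikn/8)

Computing each x[n]:
x[0] = 3
x[1] = -2
x[2] = 1
x[3] = 1
x[4] = 3
x[5] = 0
x[6] = 0
x[7] = -1

x = [3, -2, 1, 1, 3, 0, 0, -1]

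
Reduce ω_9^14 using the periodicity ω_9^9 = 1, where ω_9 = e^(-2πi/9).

Since ω_9^9 = 1, powers reduce modulo 9.
14 mod 9 = 5
So ω_9^14 = ω_9^5 = e^(-2πi·5/9)

ω_9^14 = ω_9^5 = -0.9397+0.3420i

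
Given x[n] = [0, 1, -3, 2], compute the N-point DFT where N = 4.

X[k] = Σ(n=0 to 3) x[n] · ω_4^(nk)
where ω_4 = e^(-2πi/4)

Computing each X[k]:
X[0] = 0
X[1] = 3+1i
X[2] = -6
X[3] = 3-1i

X = [0, 3+1i, -6, 3-1i]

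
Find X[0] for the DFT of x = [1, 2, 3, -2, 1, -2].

X[0] = Σ(n=0 to 5) x[n] · ω_6^0 = Σ x[n]
= (1) + (2) + (3) + (-2) + (1) + (-2)

X[0] = 3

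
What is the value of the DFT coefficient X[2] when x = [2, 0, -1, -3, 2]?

X[2] = Σ(n=0 to 4) x[n] · ω_5^(2n) where ω_5 = e^(-2πi/5)
= (2)·ω_5^0 + (0)·ω_5^2 + (-1)·ω_5^4 + (-3)·ω_5^6 + (2)·ω_5^8

X[2] = -0.8541+3.0777i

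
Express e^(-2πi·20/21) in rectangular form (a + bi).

ω_21^20 = e^(-2πi·20/21)
= cos(-2π·20/21) + i·sin(-2π·20/21)
= cos(-40π/21) + i·sin(-40π/21)

ω_21^20 = cos(-40π/21) + i·sin(-40π/21) = 0.9556+0.2948i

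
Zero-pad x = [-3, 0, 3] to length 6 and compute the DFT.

Original 3-point DFT: [0, -4.5000+2.5981i, -4.5000-2.5981i]
Zero-padded 6-point DFT provides frequency interpolation.

DFT_6([x, 0, ...]) = [0, -4.5000-2.5981i, -4.5000+2.5981i, 0, -4.5000-2.5981i, -4.5000+2.5981i]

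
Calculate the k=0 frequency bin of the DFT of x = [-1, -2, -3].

X[0] = Σ(n=0 to 2) x[n] · ω_3^0 = Σ x[n]
= (-1) + (-2) + (-3)

X[0] = -6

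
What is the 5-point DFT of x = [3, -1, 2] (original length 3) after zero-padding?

Original 3-point DFT: [4, 2.5000+2.5981i, 2.5000-2.5981i]
Zero-padded 5-point DFT provides frequency interpolation.

DFT_5([x, 0, ...]) = [4, 1.0729-0.2245i, 4.4271+2.4899i, 4.4271-2.4899i, 1.0729+0.2245i]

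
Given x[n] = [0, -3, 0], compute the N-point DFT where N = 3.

X[k] = Σ(n=0 to 2) x[n] · ω_3^(nk)
where ω_3 = e^(-2πi/3)

Computing each X[k]:
X[0] = -3
X[1] = 1.5000+2.5981i
X[2] = 1.5000-2.5981i

X = [-3, 1.5000+2.5981i, 1.5000-2.5981i]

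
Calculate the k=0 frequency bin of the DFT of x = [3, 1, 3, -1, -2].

X[0] = Σ(n=0 to 4) x[n] · ω_5^0 = Σ x[n]
= (3) + (1) + (3) + (-1) + (-2)

X[0] = 4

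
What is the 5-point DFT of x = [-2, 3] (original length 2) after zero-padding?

Original 2-point DFT: [1, -5]
Zero-padded 5-point DFT provides frequency interpolation.

DFT_5([x, 0, ...]) = [1, -1.0729-2.8532i, -4.4271-1.7634i, -4.4271+1.7634i, -1.0729+2.8532i]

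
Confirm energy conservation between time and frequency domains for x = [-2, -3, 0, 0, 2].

Time domain:
Σ|x[n]|² = |-2|² + |-3|² + |0|² + |0|² + |2|² = 17.0000

Frequency domain:
(1/5)Σ|X[k]|² = (1/5)(|-3|² + |-2.3090+4.7553i|² + |-1.1910+2.9389i|² + |-1.1910-2.9389i|² + |-2.3090-4.7553i|²) = (1/5)·85.0000 = 17.0000

Both sides agree, confirming Parseval's theorem.

Σ|x[n]|² = (1/N)Σ|X[k]|² = 17.0000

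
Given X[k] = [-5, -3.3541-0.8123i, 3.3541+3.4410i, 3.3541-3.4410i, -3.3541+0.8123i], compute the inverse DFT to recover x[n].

x[n] = (1/5) Σ(k=0 to 4) X[k] · e^(2πikn/5)

Computing each x[n]:
x[0] = -1
x[1] = -3
x[2] = 2
x[3] = -1
x[4] = -2

x = [-1, -3, 2, -1, -2]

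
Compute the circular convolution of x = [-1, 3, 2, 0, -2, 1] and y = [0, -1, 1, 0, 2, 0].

(x ⊛ y)[n] = Σ(m=0 to 5) x[m] · y[(n-m) mod 6]

Computing each output sample:
(x ⊛ y)[0] = 1
(x ⊛ y)[1] = 2
(x ⊛ y)[2] = -8
(x ⊛ y)[3] = 3
(x ⊛ y)[4] = 0
(x ⊛ y)[5] = 8

x ⊛ y = [1, 2, -8, 3, 0, 8]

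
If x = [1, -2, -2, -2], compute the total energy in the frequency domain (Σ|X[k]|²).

Parseval: Σ|x[n]|² = (1/N)Σ|X[k]|², so Σ|X[k]|² = N·Σ|x[n]|² = 4·13.0000

Σ|X[k]|² = N·Σ|x[n]|² = 4·13.0000 = 52.0000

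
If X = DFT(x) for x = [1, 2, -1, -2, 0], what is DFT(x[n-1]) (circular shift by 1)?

Time shift by 1: X_shifted[k] = ω_5^(1k) · X[k]
Shifted x = [0, 1, 2, -1, -2]

DFT(x[n-1]) = [0, -1.1180-4.6165i, 1.1180+1.0898i, 1.1180-1.0898i, -1.1180+4.6165i]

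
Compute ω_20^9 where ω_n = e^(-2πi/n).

ω_20^9 = e^(-2πi·9/20)
= cos(-2π·9/20) + i·sin(-2π·9/20)
= cos(-18π/20) + i·sin(-18π/20)

ω_20^9 = cos(-18π/20) + i·sin(-18π/20) = -0.9511-0.3090i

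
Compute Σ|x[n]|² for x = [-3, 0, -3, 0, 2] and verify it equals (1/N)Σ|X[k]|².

Time domain:
Σ|x[n]|² = |-3|² + |0|² + |-3|² + |0|² + |2|² = 22.0000

Frequency domain:
(1/5)Σ|X[k]|² = (1/5)(|-4|² + |0.0451+3.6655i|² + |-5.5451-1.6776i|² + |-5.5451+1.6776i|² + |0.0451-3.6655i|²) = (1/5)·110.0000 = 22.0000

Both sides agree, confirming Parseval's theorem.

Σ|x[n]|² = (1/N)Σ|X[k]|² = 22.0000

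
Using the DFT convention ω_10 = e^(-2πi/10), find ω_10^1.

ω_10^1 = e^(-2πi·1/10)
= cos(-2π·1/10) + i·sin(-2π·1/10)
= cos(-2π/10) + i·sin(-2π/10)

ω_10^1 = cos(-2π/10) + i·sin(-2π/10) = 0.8090-0.5878i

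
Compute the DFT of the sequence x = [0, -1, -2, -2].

X[k] = Σ(n=0 to 3) x[n] · ω_4^(nk)
where ω_4 = e^(-2πi/4)

Computing each X[k]:
X[0] = -5
X[1] = 2-1i
X[2] = 1
X[3] = 2+1i

X = [-5, 2-1i, 1, 2+1i]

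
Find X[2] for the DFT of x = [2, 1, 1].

X[2] = Σ(n=0 to 2) x[n] · ω_3^(2n) where ω_3 = e^(-2πi/3)
= (2)·ω_3^0 + (1)·ω_3^2 + (1)·ω_3^4

X[2] = 1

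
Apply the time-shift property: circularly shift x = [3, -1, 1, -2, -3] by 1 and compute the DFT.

Time shift by 1: X_shifted[k] = ω_5^(1k) · X[k]
Shifted x = [-3, 3, -1, 1, -2]

DFT(x[n-1]) = [-2, -2.6910-3.5797i, -3.8090-4.8410i, -3.8090+4.8410i, -2.6910+3.5797i]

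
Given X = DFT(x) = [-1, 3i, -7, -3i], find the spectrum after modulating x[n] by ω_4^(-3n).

Modulation property: DFT(ω_4^(-3n)·x[n]) = X[(k-3) mod 4], so circularly shift X by 3 positions.

X[k-3] = [3i, -7, -3i, -1]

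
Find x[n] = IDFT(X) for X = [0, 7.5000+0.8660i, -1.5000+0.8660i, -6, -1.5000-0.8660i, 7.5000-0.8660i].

x[n] = (1/6) Σ(k=0 to 5) X[k] · e^(2πikn/6)

Computing each x[n]:
x[0] = 1
x[1] = 2
x[2] = -2
x[3] = -2
x[4] = -2
x[5] = 3

x = [1, 2, -2, -2, -2, 3]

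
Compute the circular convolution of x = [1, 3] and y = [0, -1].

(x ⊛ y)[n] = Σ(m=0 to 1) x[m] · y[(n-m) mod 2]

Computing each output sample:
(x ⊛ y)[0] = -3
(x ⊛ y)[1] = -1

x ⊛ y = [-3, -1]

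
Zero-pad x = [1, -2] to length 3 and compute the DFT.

Original 2-point DFT: [-1, 3]
Zero-padded 3-point DFT provides frequency interpolation.

DFT_3([x, 0, ...]) = [-1, 2.0000+1.7321i, 2.0000-1.7321i]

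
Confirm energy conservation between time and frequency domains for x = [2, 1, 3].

Time domain:
Σ|x[n]|² = |2|² + |1|² + |3|² = 14.0000

Frequency domain:
(1/3)Σ|X[k]|² = (1/3)(|6|² + |1.7321i|² + |-1.7321i|²) = (1/3)·42.0000 = 14.0000

Both sides agree, confirming Parseval's theorem.

Σ|x[n]|² = (1/N)Σ|X[k]|² = 14.0000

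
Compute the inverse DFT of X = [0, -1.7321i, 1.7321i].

x[n] = (1/3) Σ(k=0 to 2) X[k] · e^(2πikn/3)

Computing each x[n]:
x[0] = 0
x[1] = 1
x[2] = -1

x = [0, 1, -1]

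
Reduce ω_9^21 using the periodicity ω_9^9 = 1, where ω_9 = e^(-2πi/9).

Since ω_9^9 = 1, powers reduce modulo 9.
21 mod 9 = 3
So ω_9^21 = ω_9^3 = e^(-2πi·3/9)

ω_9^21 = ω_9^3 = -0.5000-0.8660i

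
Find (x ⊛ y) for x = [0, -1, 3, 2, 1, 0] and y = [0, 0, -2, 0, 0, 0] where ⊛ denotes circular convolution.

(x ⊛ y)[n] = Σ(m=0 to 5) x[m] · y[(n-m) mod 6]

Computing each output sample:
(x ⊛ y)[0] = -2
(x ⊛ y)[1] = 0
(x ⊛ y)[2] = 0
(x ⊛ y)[3] = 2
(x ⊛ y)[4] = -6
(x ⊛ y)[5] = -4

x ⊛ y = [-2, 0, 0, 2, -6, -4]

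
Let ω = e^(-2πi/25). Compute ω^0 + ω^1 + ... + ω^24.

Sum of all nth roots of unity equals 0 for n > 1 (geometric series with r ≠ 1).

0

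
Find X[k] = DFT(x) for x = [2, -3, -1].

X[k] = Σ(n=0 to 2) x[n] · ω_3^(nk)
where ω_3 = e^(-2πi/3)

Computing each X[k]:
X[0] = -2
X[1] = 4.0000+1.7321i
X[2] = 4.0000-1.7321i

X = [-2, 4.0000+1.7321i, 4.0000-1.7321i]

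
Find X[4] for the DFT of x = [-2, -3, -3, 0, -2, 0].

X[4] = Σ(n=0 to 5) x[n] · ω_6^(4n) where ω_6 = e^(-2πi/6)
= (-2)·ω_6^0 + (-3)·ω_6^4 + (-3)·ω_6^8 + (0)·ω_6^12 + (-2)·ω_6^16 + (0)·ω_6^20

X[4] = 2.0000-1.7321i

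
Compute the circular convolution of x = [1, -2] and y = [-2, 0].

(x ⊛ y)[n] = Σ(m=0 to 1) x[m] · y[(n-m) mod 2]

Computing each output sample:
(x ⊛ y)[0] = -2
(x ⊛ y)[1] = 4

x ⊛ y = [-2, 4]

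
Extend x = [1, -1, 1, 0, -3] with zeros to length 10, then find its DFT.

Original 5-point DFT: [-2, -1.0451-2.4899i, 4.5451-0.2245i, 4.5451+0.2245i, -1.0451+2.4899i]
Zero-padded 10-point DFT provides frequency interpolation.

DFT_10([x, 0, ...]) = [-2, 2.9271+1.4001i, -1.0451-2.4899i, -0.4271+4.3920i, 4.5451-0.2245i, 0, 4.5451+0.2245i, -0.4271-4.3920i, -1.0451+2.4899i, 2.9271-1.4001i]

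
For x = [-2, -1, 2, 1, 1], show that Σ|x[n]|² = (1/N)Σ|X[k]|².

Time domain:
Σ|x[n]|² = |-2|² + |-1|² + |2|² + |1|² + |1|² = 11.0000

Frequency domain:
(1/5)Σ|X[k]|² = (1/5)(|1|² + |-4.4271+1.3143i|² + |-1.0729+2.1266i|² + |-1.0729-2.1266i|² + |-4.4271-1.3143i|²) = (1/5)·55.0000 = 11.0000

Both sides agree, confirming Parseval's theorem.

Σ|x[n]|² = (1/N)Σ|X[k]|² = 11.0000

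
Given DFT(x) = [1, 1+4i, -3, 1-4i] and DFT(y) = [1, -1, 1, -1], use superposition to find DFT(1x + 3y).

By linearity: DFT(1x + 3y) = 1·DFT(x) + 3·DFT(y)
= 1·[1, 1+4i, -3, 1-4i] + 3·[1, -1, 1, -1]

Computing element-wise:
Z[0] = 1·(1) + 3·(1) = 4
Z[1] = 1·(1+4i) + 3·(-1) = -2+4i
Z[2] = 1·(-3) + 3·(1) = 0
Z[3] = 1·(1-4i) + 3·(-1) = -2-4i

DFT(1x + 3y) = 1·X + 3·Y = [4, -2+4i, 0, -2-4i]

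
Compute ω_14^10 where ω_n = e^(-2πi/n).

ω_14^10 = e^(-2πi·10/14)
= cos(-2π·10/14) + i·sin(-2π·10/14)
= cos(-20π/14) + i·sin(-20π/14)

ω_14^10 = cos(-20π/14) + i·sin(-20π/14) = -0.2225+0.9749i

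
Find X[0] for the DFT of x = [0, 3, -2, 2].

X[0] = Σ(n=0 to 3) x[n] · ω_4^0 = Σ x[n]
= (0) + (3) + (-2) + (2)

X[0] = 3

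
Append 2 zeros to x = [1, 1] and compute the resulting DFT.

Original 2-point DFT: [2, 0]
Zero-padded 4-point DFT provides frequency interpolation.

DFT_4([x, 0, ...]) = [2, 1-1i, 0, 1+1i]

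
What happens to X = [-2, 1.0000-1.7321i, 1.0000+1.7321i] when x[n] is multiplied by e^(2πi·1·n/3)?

Modulation property: DFT(ω_3^(-1n)·x[n]) = X[(k-1) mod 3], so circularly shift X by 1 positions.

X[k-1] = [1.0000+1.7321i, -2, 1.0000-1.7321i]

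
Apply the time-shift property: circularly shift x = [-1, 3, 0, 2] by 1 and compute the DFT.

Time shift by 1: X_shifted[k] = ω_4^(1k) · X[k]
Shifted x = [2, -1, 3, 0]

DFT(x[n-1]) = [4, -1+1i, 6, -1-1i]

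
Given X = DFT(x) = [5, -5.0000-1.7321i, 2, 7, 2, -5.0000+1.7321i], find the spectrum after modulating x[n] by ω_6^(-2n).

Modulation property: DFT(ω_6^(-2n)·x[n]) = X[(k-2) mod 6], so circularly shift X by 2 positions.

X[k-2] = [2, -5.0000+1.7321i, 5, -5.0000-1.7321i, 2, 7]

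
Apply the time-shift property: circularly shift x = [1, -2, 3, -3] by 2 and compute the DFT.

Time shift by 2: X_shifted[k] = ω_4^(2k) · X[k]
Shifted x = [3, -3, 1, -2]

DFT(x[n-2]) = [-1, 2+1i, 9, 2-1i]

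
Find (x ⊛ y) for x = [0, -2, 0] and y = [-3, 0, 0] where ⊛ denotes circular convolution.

(x ⊛ y)[n] = Σ(m=0 to 2) x[m] · y[(n-m) mod 3]

Computing each output sample:
(x ⊛ y)[0] = 0
(x ⊛ y)[1] = 6
(x ⊛ y)[2] = 0

x ⊛ y = [0, 6, 0]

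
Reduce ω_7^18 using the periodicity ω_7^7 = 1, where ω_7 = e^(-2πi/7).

Since ω_7^7 = 1, powers reduce modulo 7.
18 mod 7 = 4
So ω_7^18 = ω_7^4 = e^(-2πi·4/7)

ω_7^18 = ω_7^4 = -0.9010+0.4339i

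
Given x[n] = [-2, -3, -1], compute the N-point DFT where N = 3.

X[k] = Σ(n=0 to 2) x[n] · ω_3^(nk)
where ω_3 = e^(-2πi/3)

Computing each X[k]:
X[0] = -6
X[1] = 1.7321i
X[2] = -1.7321i

X = [-6, 1.7321i, -1.7321i]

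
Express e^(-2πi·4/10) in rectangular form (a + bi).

ω_10^4 = e^(-2πi·4/10)
= cos(-2π·4/10) + i·sin(-2π·4/10)
= cos(-8π/10) + i·sin(-8π/10)

ω_10^4 = cos(-8π/10) + i·sin(-8π/10) = -0.8090-0.5878i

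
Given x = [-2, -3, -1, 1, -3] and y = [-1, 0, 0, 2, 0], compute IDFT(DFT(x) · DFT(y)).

(x ⊛ y)[n] = Σ(m=0 to 4) x[m] · y[(n-m) mod 5]

Computing each output sample:
(x ⊛ y)[0] = 0
(x ⊛ y)[1] = 5
(x ⊛ y)[2] = -5
(x ⊛ y)[3] = -5
(x ⊛ y)[4] = -3

x ⊛ y = [0, 5, -5, -5, -3]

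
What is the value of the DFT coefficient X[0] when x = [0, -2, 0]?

X[0] = Σ(n=0 to 2) x[n] · ω_3^0 = Σ x[n]
= (0) + (-2) + (0)

X[0] = -2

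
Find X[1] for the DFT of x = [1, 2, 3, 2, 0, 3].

X[1] = Σ(n=0 to 5) x[n] · ω_6^(1n) where ω_6 = e^(-2πi/6)
= (1)·ω_6^0 + (2)·ω_6^1 + (3)·ω_6^2 + (2)·ω_6^3 + (0)·ω_6^4 + (3)·ω_6^5

X[1] = -1.7321i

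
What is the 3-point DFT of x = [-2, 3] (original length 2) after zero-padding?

Original 2-point DFT: [1, -5]
Zero-padded 3-point DFT provides frequency interpolation.

DFT_3([x, 0, ...]) = [1, -3.5000-2.5981i, -3.5000+2.5981i]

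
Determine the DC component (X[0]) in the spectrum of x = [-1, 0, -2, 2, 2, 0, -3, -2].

X[0] = Σ(n=0 to 7) x[n] · ω_8^0 = Σ x[n]
= (-1) + (0) + (-2) + (2) + (2) + (0) + (-3) + (-2)

X[0] = -4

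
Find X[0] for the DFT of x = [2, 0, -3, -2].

X[0] = Σ(n=0 to 3) x[n] · ω_4^0 = Σ x[n]
= (2) + (0) + (-3) + (-2)

X[0] = -3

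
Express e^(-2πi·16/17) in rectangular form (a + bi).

ω_17^16 = e^(-2πi·16/17)
= cos(-2π·16/17) + i·sin(-2π·16/17)
= cos(-32π/17) + i·sin(-32π/17)

ω_17^16 = cos(-32π/17) + i·sin(-32π/17) = 0.9325+0.3612i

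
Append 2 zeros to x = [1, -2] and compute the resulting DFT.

Original 2-point DFT: [-1, 3]
Zero-padded 4-point DFT provides frequency interpolation.

DFT_4([x, 0, ...]) = [-1, 1+2i, 3, 1-2i]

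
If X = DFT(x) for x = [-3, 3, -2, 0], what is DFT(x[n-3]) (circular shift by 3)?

Time shift by 3: X_shifted[k] = ω_4^(3k) · X[k]
Shifted x = [3, -2, 0, -3]

DFT(x[n-3]) = [-2, 3-1i, 8, 3+1i]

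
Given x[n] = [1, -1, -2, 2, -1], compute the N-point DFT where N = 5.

X[k] = Σ(n=0 to 4) x[n] · ω_5^(nk)
where ω_5 = e^(-2πi/5)

Computing each X[k]:
X[0] = -1
X[1] = 0.3820+2.3511i
X[2] = 2.6180-3.8042i
X[3] = 2.6180+3.8042i
X[4] = 0.3820-2.3511i

X = [-1, 0.3820+2.3511i, 2.6180-3.8042i, 2.6180+3.8042i, 0.3820-2.3511i]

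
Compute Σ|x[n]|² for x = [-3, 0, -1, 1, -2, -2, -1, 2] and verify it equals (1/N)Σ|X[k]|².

Time domain:
Σ|x[n]|² = |-3|² + |0|² + |-1|² + |1|² + |-2|² + |-2|² + |-1|² + |2|² = 24.0000

Frequency domain:
(1/8)Σ|X[k]|² = (1/8)(|-6|² + |1.1213-0.7071i|² + |-3+5i|² + |-3.1213-0.7071i|² + |-8|² + |-3.1213+0.7071i|² + |-3-5i|² + |1.1213+0.7071i|²) = (1/8)·192.0000 = 24.0000

Both sides agree, confirming Parseval's theorem.

Σ|x[n]|² = (1/N)Σ|X[k]|² = 24.0000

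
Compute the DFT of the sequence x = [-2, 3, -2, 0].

X[k] = Σ(n=0 to 3) x[n] · ω_4^(nk)
where ω_4 = e^(-2πi/4)

Computing each X[k]:
X[0] = -1
X[1] = -3i
X[2] = -7
X[3] = 3i

X = [-1, -3i, -7, 3i]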